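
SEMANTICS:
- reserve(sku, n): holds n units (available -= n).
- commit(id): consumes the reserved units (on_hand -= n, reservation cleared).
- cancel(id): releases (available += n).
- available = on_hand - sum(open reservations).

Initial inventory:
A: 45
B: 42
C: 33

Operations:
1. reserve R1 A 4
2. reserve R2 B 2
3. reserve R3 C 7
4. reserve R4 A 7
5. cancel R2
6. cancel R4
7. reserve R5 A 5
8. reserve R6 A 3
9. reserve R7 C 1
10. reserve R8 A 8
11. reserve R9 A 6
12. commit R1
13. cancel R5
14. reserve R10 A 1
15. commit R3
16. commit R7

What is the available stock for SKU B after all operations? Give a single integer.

Answer: 42

Derivation:
Step 1: reserve R1 A 4 -> on_hand[A=45 B=42 C=33] avail[A=41 B=42 C=33] open={R1}
Step 2: reserve R2 B 2 -> on_hand[A=45 B=42 C=33] avail[A=41 B=40 C=33] open={R1,R2}
Step 3: reserve R3 C 7 -> on_hand[A=45 B=42 C=33] avail[A=41 B=40 C=26] open={R1,R2,R3}
Step 4: reserve R4 A 7 -> on_hand[A=45 B=42 C=33] avail[A=34 B=40 C=26] open={R1,R2,R3,R4}
Step 5: cancel R2 -> on_hand[A=45 B=42 C=33] avail[A=34 B=42 C=26] open={R1,R3,R4}
Step 6: cancel R4 -> on_hand[A=45 B=42 C=33] avail[A=41 B=42 C=26] open={R1,R3}
Step 7: reserve R5 A 5 -> on_hand[A=45 B=42 C=33] avail[A=36 B=42 C=26] open={R1,R3,R5}
Step 8: reserve R6 A 3 -> on_hand[A=45 B=42 C=33] avail[A=33 B=42 C=26] open={R1,R3,R5,R6}
Step 9: reserve R7 C 1 -> on_hand[A=45 B=42 C=33] avail[A=33 B=42 C=25] open={R1,R3,R5,R6,R7}
Step 10: reserve R8 A 8 -> on_hand[A=45 B=42 C=33] avail[A=25 B=42 C=25] open={R1,R3,R5,R6,R7,R8}
Step 11: reserve R9 A 6 -> on_hand[A=45 B=42 C=33] avail[A=19 B=42 C=25] open={R1,R3,R5,R6,R7,R8,R9}
Step 12: commit R1 -> on_hand[A=41 B=42 C=33] avail[A=19 B=42 C=25] open={R3,R5,R6,R7,R8,R9}
Step 13: cancel R5 -> on_hand[A=41 B=42 C=33] avail[A=24 B=42 C=25] open={R3,R6,R7,R8,R9}
Step 14: reserve R10 A 1 -> on_hand[A=41 B=42 C=33] avail[A=23 B=42 C=25] open={R10,R3,R6,R7,R8,R9}
Step 15: commit R3 -> on_hand[A=41 B=42 C=26] avail[A=23 B=42 C=25] open={R10,R6,R7,R8,R9}
Step 16: commit R7 -> on_hand[A=41 B=42 C=25] avail[A=23 B=42 C=25] open={R10,R6,R8,R9}
Final available[B] = 42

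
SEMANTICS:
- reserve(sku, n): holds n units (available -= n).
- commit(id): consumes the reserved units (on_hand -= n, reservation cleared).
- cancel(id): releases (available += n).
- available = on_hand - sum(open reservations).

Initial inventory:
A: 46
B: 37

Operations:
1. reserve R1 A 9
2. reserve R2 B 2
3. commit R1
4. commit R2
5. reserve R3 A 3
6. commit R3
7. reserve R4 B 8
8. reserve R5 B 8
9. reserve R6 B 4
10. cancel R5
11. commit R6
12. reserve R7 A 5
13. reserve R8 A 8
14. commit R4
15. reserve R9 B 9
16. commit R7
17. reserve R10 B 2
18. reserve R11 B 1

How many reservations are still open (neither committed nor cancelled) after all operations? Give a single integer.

Step 1: reserve R1 A 9 -> on_hand[A=46 B=37] avail[A=37 B=37] open={R1}
Step 2: reserve R2 B 2 -> on_hand[A=46 B=37] avail[A=37 B=35] open={R1,R2}
Step 3: commit R1 -> on_hand[A=37 B=37] avail[A=37 B=35] open={R2}
Step 4: commit R2 -> on_hand[A=37 B=35] avail[A=37 B=35] open={}
Step 5: reserve R3 A 3 -> on_hand[A=37 B=35] avail[A=34 B=35] open={R3}
Step 6: commit R3 -> on_hand[A=34 B=35] avail[A=34 B=35] open={}
Step 7: reserve R4 B 8 -> on_hand[A=34 B=35] avail[A=34 B=27] open={R4}
Step 8: reserve R5 B 8 -> on_hand[A=34 B=35] avail[A=34 B=19] open={R4,R5}
Step 9: reserve R6 B 4 -> on_hand[A=34 B=35] avail[A=34 B=15] open={R4,R5,R6}
Step 10: cancel R5 -> on_hand[A=34 B=35] avail[A=34 B=23] open={R4,R6}
Step 11: commit R6 -> on_hand[A=34 B=31] avail[A=34 B=23] open={R4}
Step 12: reserve R7 A 5 -> on_hand[A=34 B=31] avail[A=29 B=23] open={R4,R7}
Step 13: reserve R8 A 8 -> on_hand[A=34 B=31] avail[A=21 B=23] open={R4,R7,R8}
Step 14: commit R4 -> on_hand[A=34 B=23] avail[A=21 B=23] open={R7,R8}
Step 15: reserve R9 B 9 -> on_hand[A=34 B=23] avail[A=21 B=14] open={R7,R8,R9}
Step 16: commit R7 -> on_hand[A=29 B=23] avail[A=21 B=14] open={R8,R9}
Step 17: reserve R10 B 2 -> on_hand[A=29 B=23] avail[A=21 B=12] open={R10,R8,R9}
Step 18: reserve R11 B 1 -> on_hand[A=29 B=23] avail[A=21 B=11] open={R10,R11,R8,R9}
Open reservations: ['R10', 'R11', 'R8', 'R9'] -> 4

Answer: 4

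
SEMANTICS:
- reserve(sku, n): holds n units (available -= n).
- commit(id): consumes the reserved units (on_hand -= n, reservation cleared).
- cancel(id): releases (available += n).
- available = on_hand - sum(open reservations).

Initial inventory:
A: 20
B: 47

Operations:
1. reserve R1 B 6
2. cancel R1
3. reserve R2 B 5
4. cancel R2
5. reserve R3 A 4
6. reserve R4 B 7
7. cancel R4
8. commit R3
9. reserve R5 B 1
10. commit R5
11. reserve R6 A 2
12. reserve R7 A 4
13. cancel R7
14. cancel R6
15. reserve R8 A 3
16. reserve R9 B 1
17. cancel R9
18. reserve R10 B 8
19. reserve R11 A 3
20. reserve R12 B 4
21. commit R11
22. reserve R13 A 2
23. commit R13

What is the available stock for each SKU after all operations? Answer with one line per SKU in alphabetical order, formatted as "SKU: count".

Step 1: reserve R1 B 6 -> on_hand[A=20 B=47] avail[A=20 B=41] open={R1}
Step 2: cancel R1 -> on_hand[A=20 B=47] avail[A=20 B=47] open={}
Step 3: reserve R2 B 5 -> on_hand[A=20 B=47] avail[A=20 B=42] open={R2}
Step 4: cancel R2 -> on_hand[A=20 B=47] avail[A=20 B=47] open={}
Step 5: reserve R3 A 4 -> on_hand[A=20 B=47] avail[A=16 B=47] open={R3}
Step 6: reserve R4 B 7 -> on_hand[A=20 B=47] avail[A=16 B=40] open={R3,R4}
Step 7: cancel R4 -> on_hand[A=20 B=47] avail[A=16 B=47] open={R3}
Step 8: commit R3 -> on_hand[A=16 B=47] avail[A=16 B=47] open={}
Step 9: reserve R5 B 1 -> on_hand[A=16 B=47] avail[A=16 B=46] open={R5}
Step 10: commit R5 -> on_hand[A=16 B=46] avail[A=16 B=46] open={}
Step 11: reserve R6 A 2 -> on_hand[A=16 B=46] avail[A=14 B=46] open={R6}
Step 12: reserve R7 A 4 -> on_hand[A=16 B=46] avail[A=10 B=46] open={R6,R7}
Step 13: cancel R7 -> on_hand[A=16 B=46] avail[A=14 B=46] open={R6}
Step 14: cancel R6 -> on_hand[A=16 B=46] avail[A=16 B=46] open={}
Step 15: reserve R8 A 3 -> on_hand[A=16 B=46] avail[A=13 B=46] open={R8}
Step 16: reserve R9 B 1 -> on_hand[A=16 B=46] avail[A=13 B=45] open={R8,R9}
Step 17: cancel R9 -> on_hand[A=16 B=46] avail[A=13 B=46] open={R8}
Step 18: reserve R10 B 8 -> on_hand[A=16 B=46] avail[A=13 B=38] open={R10,R8}
Step 19: reserve R11 A 3 -> on_hand[A=16 B=46] avail[A=10 B=38] open={R10,R11,R8}
Step 20: reserve R12 B 4 -> on_hand[A=16 B=46] avail[A=10 B=34] open={R10,R11,R12,R8}
Step 21: commit R11 -> on_hand[A=13 B=46] avail[A=10 B=34] open={R10,R12,R8}
Step 22: reserve R13 A 2 -> on_hand[A=13 B=46] avail[A=8 B=34] open={R10,R12,R13,R8}
Step 23: commit R13 -> on_hand[A=11 B=46] avail[A=8 B=34] open={R10,R12,R8}

Answer: A: 8
B: 34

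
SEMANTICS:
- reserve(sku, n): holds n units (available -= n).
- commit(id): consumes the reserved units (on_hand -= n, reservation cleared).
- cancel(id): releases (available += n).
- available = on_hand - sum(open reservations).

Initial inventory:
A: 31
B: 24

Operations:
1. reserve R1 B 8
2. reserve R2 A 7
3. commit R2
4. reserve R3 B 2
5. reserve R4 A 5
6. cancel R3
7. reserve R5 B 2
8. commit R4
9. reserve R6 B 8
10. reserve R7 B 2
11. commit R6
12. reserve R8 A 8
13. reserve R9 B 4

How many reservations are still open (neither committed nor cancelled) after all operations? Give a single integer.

Step 1: reserve R1 B 8 -> on_hand[A=31 B=24] avail[A=31 B=16] open={R1}
Step 2: reserve R2 A 7 -> on_hand[A=31 B=24] avail[A=24 B=16] open={R1,R2}
Step 3: commit R2 -> on_hand[A=24 B=24] avail[A=24 B=16] open={R1}
Step 4: reserve R3 B 2 -> on_hand[A=24 B=24] avail[A=24 B=14] open={R1,R3}
Step 5: reserve R4 A 5 -> on_hand[A=24 B=24] avail[A=19 B=14] open={R1,R3,R4}
Step 6: cancel R3 -> on_hand[A=24 B=24] avail[A=19 B=16] open={R1,R4}
Step 7: reserve R5 B 2 -> on_hand[A=24 B=24] avail[A=19 B=14] open={R1,R4,R5}
Step 8: commit R4 -> on_hand[A=19 B=24] avail[A=19 B=14] open={R1,R5}
Step 9: reserve R6 B 8 -> on_hand[A=19 B=24] avail[A=19 B=6] open={R1,R5,R6}
Step 10: reserve R7 B 2 -> on_hand[A=19 B=24] avail[A=19 B=4] open={R1,R5,R6,R7}
Step 11: commit R6 -> on_hand[A=19 B=16] avail[A=19 B=4] open={R1,R5,R7}
Step 12: reserve R8 A 8 -> on_hand[A=19 B=16] avail[A=11 B=4] open={R1,R5,R7,R8}
Step 13: reserve R9 B 4 -> on_hand[A=19 B=16] avail[A=11 B=0] open={R1,R5,R7,R8,R9}
Open reservations: ['R1', 'R5', 'R7', 'R8', 'R9'] -> 5

Answer: 5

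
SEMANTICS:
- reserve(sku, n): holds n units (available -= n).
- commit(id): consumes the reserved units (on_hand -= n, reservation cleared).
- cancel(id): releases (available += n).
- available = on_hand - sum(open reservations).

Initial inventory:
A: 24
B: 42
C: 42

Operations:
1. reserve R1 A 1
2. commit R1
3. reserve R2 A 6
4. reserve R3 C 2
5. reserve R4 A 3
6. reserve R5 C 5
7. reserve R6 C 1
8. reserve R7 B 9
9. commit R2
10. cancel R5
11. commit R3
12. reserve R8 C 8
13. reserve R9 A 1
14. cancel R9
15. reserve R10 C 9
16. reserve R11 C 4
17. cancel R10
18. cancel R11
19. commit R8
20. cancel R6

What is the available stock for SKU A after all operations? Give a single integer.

Step 1: reserve R1 A 1 -> on_hand[A=24 B=42 C=42] avail[A=23 B=42 C=42] open={R1}
Step 2: commit R1 -> on_hand[A=23 B=42 C=42] avail[A=23 B=42 C=42] open={}
Step 3: reserve R2 A 6 -> on_hand[A=23 B=42 C=42] avail[A=17 B=42 C=42] open={R2}
Step 4: reserve R3 C 2 -> on_hand[A=23 B=42 C=42] avail[A=17 B=42 C=40] open={R2,R3}
Step 5: reserve R4 A 3 -> on_hand[A=23 B=42 C=42] avail[A=14 B=42 C=40] open={R2,R3,R4}
Step 6: reserve R5 C 5 -> on_hand[A=23 B=42 C=42] avail[A=14 B=42 C=35] open={R2,R3,R4,R5}
Step 7: reserve R6 C 1 -> on_hand[A=23 B=42 C=42] avail[A=14 B=42 C=34] open={R2,R3,R4,R5,R6}
Step 8: reserve R7 B 9 -> on_hand[A=23 B=42 C=42] avail[A=14 B=33 C=34] open={R2,R3,R4,R5,R6,R7}
Step 9: commit R2 -> on_hand[A=17 B=42 C=42] avail[A=14 B=33 C=34] open={R3,R4,R5,R6,R7}
Step 10: cancel R5 -> on_hand[A=17 B=42 C=42] avail[A=14 B=33 C=39] open={R3,R4,R6,R7}
Step 11: commit R3 -> on_hand[A=17 B=42 C=40] avail[A=14 B=33 C=39] open={R4,R6,R7}
Step 12: reserve R8 C 8 -> on_hand[A=17 B=42 C=40] avail[A=14 B=33 C=31] open={R4,R6,R7,R8}
Step 13: reserve R9 A 1 -> on_hand[A=17 B=42 C=40] avail[A=13 B=33 C=31] open={R4,R6,R7,R8,R9}
Step 14: cancel R9 -> on_hand[A=17 B=42 C=40] avail[A=14 B=33 C=31] open={R4,R6,R7,R8}
Step 15: reserve R10 C 9 -> on_hand[A=17 B=42 C=40] avail[A=14 B=33 C=22] open={R10,R4,R6,R7,R8}
Step 16: reserve R11 C 4 -> on_hand[A=17 B=42 C=40] avail[A=14 B=33 C=18] open={R10,R11,R4,R6,R7,R8}
Step 17: cancel R10 -> on_hand[A=17 B=42 C=40] avail[A=14 B=33 C=27] open={R11,R4,R6,R7,R8}
Step 18: cancel R11 -> on_hand[A=17 B=42 C=40] avail[A=14 B=33 C=31] open={R4,R6,R7,R8}
Step 19: commit R8 -> on_hand[A=17 B=42 C=32] avail[A=14 B=33 C=31] open={R4,R6,R7}
Step 20: cancel R6 -> on_hand[A=17 B=42 C=32] avail[A=14 B=33 C=32] open={R4,R7}
Final available[A] = 14

Answer: 14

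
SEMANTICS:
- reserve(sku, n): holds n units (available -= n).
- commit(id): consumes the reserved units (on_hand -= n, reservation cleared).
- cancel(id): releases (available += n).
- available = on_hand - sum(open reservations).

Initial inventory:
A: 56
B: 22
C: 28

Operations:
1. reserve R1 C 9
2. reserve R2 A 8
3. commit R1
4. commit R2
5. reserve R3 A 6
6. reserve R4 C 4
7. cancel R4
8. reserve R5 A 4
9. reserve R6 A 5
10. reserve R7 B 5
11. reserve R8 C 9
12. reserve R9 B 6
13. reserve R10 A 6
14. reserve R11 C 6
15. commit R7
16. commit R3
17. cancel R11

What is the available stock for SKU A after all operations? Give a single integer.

Answer: 27

Derivation:
Step 1: reserve R1 C 9 -> on_hand[A=56 B=22 C=28] avail[A=56 B=22 C=19] open={R1}
Step 2: reserve R2 A 8 -> on_hand[A=56 B=22 C=28] avail[A=48 B=22 C=19] open={R1,R2}
Step 3: commit R1 -> on_hand[A=56 B=22 C=19] avail[A=48 B=22 C=19] open={R2}
Step 4: commit R2 -> on_hand[A=48 B=22 C=19] avail[A=48 B=22 C=19] open={}
Step 5: reserve R3 A 6 -> on_hand[A=48 B=22 C=19] avail[A=42 B=22 C=19] open={R3}
Step 6: reserve R4 C 4 -> on_hand[A=48 B=22 C=19] avail[A=42 B=22 C=15] open={R3,R4}
Step 7: cancel R4 -> on_hand[A=48 B=22 C=19] avail[A=42 B=22 C=19] open={R3}
Step 8: reserve R5 A 4 -> on_hand[A=48 B=22 C=19] avail[A=38 B=22 C=19] open={R3,R5}
Step 9: reserve R6 A 5 -> on_hand[A=48 B=22 C=19] avail[A=33 B=22 C=19] open={R3,R5,R6}
Step 10: reserve R7 B 5 -> on_hand[A=48 B=22 C=19] avail[A=33 B=17 C=19] open={R3,R5,R6,R7}
Step 11: reserve R8 C 9 -> on_hand[A=48 B=22 C=19] avail[A=33 B=17 C=10] open={R3,R5,R6,R7,R8}
Step 12: reserve R9 B 6 -> on_hand[A=48 B=22 C=19] avail[A=33 B=11 C=10] open={R3,R5,R6,R7,R8,R9}
Step 13: reserve R10 A 6 -> on_hand[A=48 B=22 C=19] avail[A=27 B=11 C=10] open={R10,R3,R5,R6,R7,R8,R9}
Step 14: reserve R11 C 6 -> on_hand[A=48 B=22 C=19] avail[A=27 B=11 C=4] open={R10,R11,R3,R5,R6,R7,R8,R9}
Step 15: commit R7 -> on_hand[A=48 B=17 C=19] avail[A=27 B=11 C=4] open={R10,R11,R3,R5,R6,R8,R9}
Step 16: commit R3 -> on_hand[A=42 B=17 C=19] avail[A=27 B=11 C=4] open={R10,R11,R5,R6,R8,R9}
Step 17: cancel R11 -> on_hand[A=42 B=17 C=19] avail[A=27 B=11 C=10] open={R10,R5,R6,R8,R9}
Final available[A] = 27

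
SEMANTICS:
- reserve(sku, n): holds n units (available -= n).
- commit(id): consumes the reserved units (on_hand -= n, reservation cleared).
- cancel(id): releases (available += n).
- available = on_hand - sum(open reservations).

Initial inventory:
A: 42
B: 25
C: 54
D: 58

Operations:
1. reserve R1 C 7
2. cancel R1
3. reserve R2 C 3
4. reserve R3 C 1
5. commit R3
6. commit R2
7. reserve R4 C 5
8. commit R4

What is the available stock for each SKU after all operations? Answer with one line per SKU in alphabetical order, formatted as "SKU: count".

Answer: A: 42
B: 25
C: 45
D: 58

Derivation:
Step 1: reserve R1 C 7 -> on_hand[A=42 B=25 C=54 D=58] avail[A=42 B=25 C=47 D=58] open={R1}
Step 2: cancel R1 -> on_hand[A=42 B=25 C=54 D=58] avail[A=42 B=25 C=54 D=58] open={}
Step 3: reserve R2 C 3 -> on_hand[A=42 B=25 C=54 D=58] avail[A=42 B=25 C=51 D=58] open={R2}
Step 4: reserve R3 C 1 -> on_hand[A=42 B=25 C=54 D=58] avail[A=42 B=25 C=50 D=58] open={R2,R3}
Step 5: commit R3 -> on_hand[A=42 B=25 C=53 D=58] avail[A=42 B=25 C=50 D=58] open={R2}
Step 6: commit R2 -> on_hand[A=42 B=25 C=50 D=58] avail[A=42 B=25 C=50 D=58] open={}
Step 7: reserve R4 C 5 -> on_hand[A=42 B=25 C=50 D=58] avail[A=42 B=25 C=45 D=58] open={R4}
Step 8: commit R4 -> on_hand[A=42 B=25 C=45 D=58] avail[A=42 B=25 C=45 D=58] open={}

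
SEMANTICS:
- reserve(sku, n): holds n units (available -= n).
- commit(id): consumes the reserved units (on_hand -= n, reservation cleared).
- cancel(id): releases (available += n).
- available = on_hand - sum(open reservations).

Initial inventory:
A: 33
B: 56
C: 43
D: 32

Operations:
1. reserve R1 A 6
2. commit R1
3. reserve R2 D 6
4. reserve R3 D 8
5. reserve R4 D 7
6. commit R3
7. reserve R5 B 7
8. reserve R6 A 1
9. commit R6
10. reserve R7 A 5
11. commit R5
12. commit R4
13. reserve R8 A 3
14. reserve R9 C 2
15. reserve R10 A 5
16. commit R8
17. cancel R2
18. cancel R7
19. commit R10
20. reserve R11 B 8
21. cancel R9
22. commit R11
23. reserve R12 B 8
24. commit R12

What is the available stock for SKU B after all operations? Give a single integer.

Step 1: reserve R1 A 6 -> on_hand[A=33 B=56 C=43 D=32] avail[A=27 B=56 C=43 D=32] open={R1}
Step 2: commit R1 -> on_hand[A=27 B=56 C=43 D=32] avail[A=27 B=56 C=43 D=32] open={}
Step 3: reserve R2 D 6 -> on_hand[A=27 B=56 C=43 D=32] avail[A=27 B=56 C=43 D=26] open={R2}
Step 4: reserve R3 D 8 -> on_hand[A=27 B=56 C=43 D=32] avail[A=27 B=56 C=43 D=18] open={R2,R3}
Step 5: reserve R4 D 7 -> on_hand[A=27 B=56 C=43 D=32] avail[A=27 B=56 C=43 D=11] open={R2,R3,R4}
Step 6: commit R3 -> on_hand[A=27 B=56 C=43 D=24] avail[A=27 B=56 C=43 D=11] open={R2,R4}
Step 7: reserve R5 B 7 -> on_hand[A=27 B=56 C=43 D=24] avail[A=27 B=49 C=43 D=11] open={R2,R4,R5}
Step 8: reserve R6 A 1 -> on_hand[A=27 B=56 C=43 D=24] avail[A=26 B=49 C=43 D=11] open={R2,R4,R5,R6}
Step 9: commit R6 -> on_hand[A=26 B=56 C=43 D=24] avail[A=26 B=49 C=43 D=11] open={R2,R4,R5}
Step 10: reserve R7 A 5 -> on_hand[A=26 B=56 C=43 D=24] avail[A=21 B=49 C=43 D=11] open={R2,R4,R5,R7}
Step 11: commit R5 -> on_hand[A=26 B=49 C=43 D=24] avail[A=21 B=49 C=43 D=11] open={R2,R4,R7}
Step 12: commit R4 -> on_hand[A=26 B=49 C=43 D=17] avail[A=21 B=49 C=43 D=11] open={R2,R7}
Step 13: reserve R8 A 3 -> on_hand[A=26 B=49 C=43 D=17] avail[A=18 B=49 C=43 D=11] open={R2,R7,R8}
Step 14: reserve R9 C 2 -> on_hand[A=26 B=49 C=43 D=17] avail[A=18 B=49 C=41 D=11] open={R2,R7,R8,R9}
Step 15: reserve R10 A 5 -> on_hand[A=26 B=49 C=43 D=17] avail[A=13 B=49 C=41 D=11] open={R10,R2,R7,R8,R9}
Step 16: commit R8 -> on_hand[A=23 B=49 C=43 D=17] avail[A=13 B=49 C=41 D=11] open={R10,R2,R7,R9}
Step 17: cancel R2 -> on_hand[A=23 B=49 C=43 D=17] avail[A=13 B=49 C=41 D=17] open={R10,R7,R9}
Step 18: cancel R7 -> on_hand[A=23 B=49 C=43 D=17] avail[A=18 B=49 C=41 D=17] open={R10,R9}
Step 19: commit R10 -> on_hand[A=18 B=49 C=43 D=17] avail[A=18 B=49 C=41 D=17] open={R9}
Step 20: reserve R11 B 8 -> on_hand[A=18 B=49 C=43 D=17] avail[A=18 B=41 C=41 D=17] open={R11,R9}
Step 21: cancel R9 -> on_hand[A=18 B=49 C=43 D=17] avail[A=18 B=41 C=43 D=17] open={R11}
Step 22: commit R11 -> on_hand[A=18 B=41 C=43 D=17] avail[A=18 B=41 C=43 D=17] open={}
Step 23: reserve R12 B 8 -> on_hand[A=18 B=41 C=43 D=17] avail[A=18 B=33 C=43 D=17] open={R12}
Step 24: commit R12 -> on_hand[A=18 B=33 C=43 D=17] avail[A=18 B=33 C=43 D=17] open={}
Final available[B] = 33

Answer: 33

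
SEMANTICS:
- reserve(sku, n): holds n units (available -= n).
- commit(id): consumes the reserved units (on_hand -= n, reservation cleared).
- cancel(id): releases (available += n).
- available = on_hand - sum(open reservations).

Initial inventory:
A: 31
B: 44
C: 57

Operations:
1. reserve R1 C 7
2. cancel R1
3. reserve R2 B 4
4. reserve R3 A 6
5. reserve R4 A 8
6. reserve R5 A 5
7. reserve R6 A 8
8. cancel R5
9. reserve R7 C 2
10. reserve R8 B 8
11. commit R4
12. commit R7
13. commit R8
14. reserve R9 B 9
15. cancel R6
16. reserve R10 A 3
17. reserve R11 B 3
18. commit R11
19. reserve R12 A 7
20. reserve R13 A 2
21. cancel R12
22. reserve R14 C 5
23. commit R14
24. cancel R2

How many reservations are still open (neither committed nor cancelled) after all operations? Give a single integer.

Answer: 4

Derivation:
Step 1: reserve R1 C 7 -> on_hand[A=31 B=44 C=57] avail[A=31 B=44 C=50] open={R1}
Step 2: cancel R1 -> on_hand[A=31 B=44 C=57] avail[A=31 B=44 C=57] open={}
Step 3: reserve R2 B 4 -> on_hand[A=31 B=44 C=57] avail[A=31 B=40 C=57] open={R2}
Step 4: reserve R3 A 6 -> on_hand[A=31 B=44 C=57] avail[A=25 B=40 C=57] open={R2,R3}
Step 5: reserve R4 A 8 -> on_hand[A=31 B=44 C=57] avail[A=17 B=40 C=57] open={R2,R3,R4}
Step 6: reserve R5 A 5 -> on_hand[A=31 B=44 C=57] avail[A=12 B=40 C=57] open={R2,R3,R4,R5}
Step 7: reserve R6 A 8 -> on_hand[A=31 B=44 C=57] avail[A=4 B=40 C=57] open={R2,R3,R4,R5,R6}
Step 8: cancel R5 -> on_hand[A=31 B=44 C=57] avail[A=9 B=40 C=57] open={R2,R3,R4,R6}
Step 9: reserve R7 C 2 -> on_hand[A=31 B=44 C=57] avail[A=9 B=40 C=55] open={R2,R3,R4,R6,R7}
Step 10: reserve R8 B 8 -> on_hand[A=31 B=44 C=57] avail[A=9 B=32 C=55] open={R2,R3,R4,R6,R7,R8}
Step 11: commit R4 -> on_hand[A=23 B=44 C=57] avail[A=9 B=32 C=55] open={R2,R3,R6,R7,R8}
Step 12: commit R7 -> on_hand[A=23 B=44 C=55] avail[A=9 B=32 C=55] open={R2,R3,R6,R8}
Step 13: commit R8 -> on_hand[A=23 B=36 C=55] avail[A=9 B=32 C=55] open={R2,R3,R6}
Step 14: reserve R9 B 9 -> on_hand[A=23 B=36 C=55] avail[A=9 B=23 C=55] open={R2,R3,R6,R9}
Step 15: cancel R6 -> on_hand[A=23 B=36 C=55] avail[A=17 B=23 C=55] open={R2,R3,R9}
Step 16: reserve R10 A 3 -> on_hand[A=23 B=36 C=55] avail[A=14 B=23 C=55] open={R10,R2,R3,R9}
Step 17: reserve R11 B 3 -> on_hand[A=23 B=36 C=55] avail[A=14 B=20 C=55] open={R10,R11,R2,R3,R9}
Step 18: commit R11 -> on_hand[A=23 B=33 C=55] avail[A=14 B=20 C=55] open={R10,R2,R3,R9}
Step 19: reserve R12 A 7 -> on_hand[A=23 B=33 C=55] avail[A=7 B=20 C=55] open={R10,R12,R2,R3,R9}
Step 20: reserve R13 A 2 -> on_hand[A=23 B=33 C=55] avail[A=5 B=20 C=55] open={R10,R12,R13,R2,R3,R9}
Step 21: cancel R12 -> on_hand[A=23 B=33 C=55] avail[A=12 B=20 C=55] open={R10,R13,R2,R3,R9}
Step 22: reserve R14 C 5 -> on_hand[A=23 B=33 C=55] avail[A=12 B=20 C=50] open={R10,R13,R14,R2,R3,R9}
Step 23: commit R14 -> on_hand[A=23 B=33 C=50] avail[A=12 B=20 C=50] open={R10,R13,R2,R3,R9}
Step 24: cancel R2 -> on_hand[A=23 B=33 C=50] avail[A=12 B=24 C=50] open={R10,R13,R3,R9}
Open reservations: ['R10', 'R13', 'R3', 'R9'] -> 4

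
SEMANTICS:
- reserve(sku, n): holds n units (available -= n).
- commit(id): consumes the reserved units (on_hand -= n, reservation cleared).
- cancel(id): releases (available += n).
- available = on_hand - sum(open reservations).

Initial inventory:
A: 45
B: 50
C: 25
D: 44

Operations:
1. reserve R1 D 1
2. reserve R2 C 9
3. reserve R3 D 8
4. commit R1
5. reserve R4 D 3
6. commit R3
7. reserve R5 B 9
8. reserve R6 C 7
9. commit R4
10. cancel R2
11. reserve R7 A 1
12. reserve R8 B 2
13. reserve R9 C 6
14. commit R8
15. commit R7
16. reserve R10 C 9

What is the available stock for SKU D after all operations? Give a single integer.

Step 1: reserve R1 D 1 -> on_hand[A=45 B=50 C=25 D=44] avail[A=45 B=50 C=25 D=43] open={R1}
Step 2: reserve R2 C 9 -> on_hand[A=45 B=50 C=25 D=44] avail[A=45 B=50 C=16 D=43] open={R1,R2}
Step 3: reserve R3 D 8 -> on_hand[A=45 B=50 C=25 D=44] avail[A=45 B=50 C=16 D=35] open={R1,R2,R3}
Step 4: commit R1 -> on_hand[A=45 B=50 C=25 D=43] avail[A=45 B=50 C=16 D=35] open={R2,R3}
Step 5: reserve R4 D 3 -> on_hand[A=45 B=50 C=25 D=43] avail[A=45 B=50 C=16 D=32] open={R2,R3,R4}
Step 6: commit R3 -> on_hand[A=45 B=50 C=25 D=35] avail[A=45 B=50 C=16 D=32] open={R2,R4}
Step 7: reserve R5 B 9 -> on_hand[A=45 B=50 C=25 D=35] avail[A=45 B=41 C=16 D=32] open={R2,R4,R5}
Step 8: reserve R6 C 7 -> on_hand[A=45 B=50 C=25 D=35] avail[A=45 B=41 C=9 D=32] open={R2,R4,R5,R6}
Step 9: commit R4 -> on_hand[A=45 B=50 C=25 D=32] avail[A=45 B=41 C=9 D=32] open={R2,R5,R6}
Step 10: cancel R2 -> on_hand[A=45 B=50 C=25 D=32] avail[A=45 B=41 C=18 D=32] open={R5,R6}
Step 11: reserve R7 A 1 -> on_hand[A=45 B=50 C=25 D=32] avail[A=44 B=41 C=18 D=32] open={R5,R6,R7}
Step 12: reserve R8 B 2 -> on_hand[A=45 B=50 C=25 D=32] avail[A=44 B=39 C=18 D=32] open={R5,R6,R7,R8}
Step 13: reserve R9 C 6 -> on_hand[A=45 B=50 C=25 D=32] avail[A=44 B=39 C=12 D=32] open={R5,R6,R7,R8,R9}
Step 14: commit R8 -> on_hand[A=45 B=48 C=25 D=32] avail[A=44 B=39 C=12 D=32] open={R5,R6,R7,R9}
Step 15: commit R7 -> on_hand[A=44 B=48 C=25 D=32] avail[A=44 B=39 C=12 D=32] open={R5,R6,R9}
Step 16: reserve R10 C 9 -> on_hand[A=44 B=48 C=25 D=32] avail[A=44 B=39 C=3 D=32] open={R10,R5,R6,R9}
Final available[D] = 32

Answer: 32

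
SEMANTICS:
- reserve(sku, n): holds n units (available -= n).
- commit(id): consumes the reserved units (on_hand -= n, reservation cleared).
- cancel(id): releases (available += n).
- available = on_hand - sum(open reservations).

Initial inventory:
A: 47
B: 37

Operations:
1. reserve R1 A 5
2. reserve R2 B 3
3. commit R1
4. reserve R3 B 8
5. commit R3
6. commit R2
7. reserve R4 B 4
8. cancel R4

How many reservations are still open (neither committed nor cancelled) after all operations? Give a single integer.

Step 1: reserve R1 A 5 -> on_hand[A=47 B=37] avail[A=42 B=37] open={R1}
Step 2: reserve R2 B 3 -> on_hand[A=47 B=37] avail[A=42 B=34] open={R1,R2}
Step 3: commit R1 -> on_hand[A=42 B=37] avail[A=42 B=34] open={R2}
Step 4: reserve R3 B 8 -> on_hand[A=42 B=37] avail[A=42 B=26] open={R2,R3}
Step 5: commit R3 -> on_hand[A=42 B=29] avail[A=42 B=26] open={R2}
Step 6: commit R2 -> on_hand[A=42 B=26] avail[A=42 B=26] open={}
Step 7: reserve R4 B 4 -> on_hand[A=42 B=26] avail[A=42 B=22] open={R4}
Step 8: cancel R4 -> on_hand[A=42 B=26] avail[A=42 B=26] open={}
Open reservations: [] -> 0

Answer: 0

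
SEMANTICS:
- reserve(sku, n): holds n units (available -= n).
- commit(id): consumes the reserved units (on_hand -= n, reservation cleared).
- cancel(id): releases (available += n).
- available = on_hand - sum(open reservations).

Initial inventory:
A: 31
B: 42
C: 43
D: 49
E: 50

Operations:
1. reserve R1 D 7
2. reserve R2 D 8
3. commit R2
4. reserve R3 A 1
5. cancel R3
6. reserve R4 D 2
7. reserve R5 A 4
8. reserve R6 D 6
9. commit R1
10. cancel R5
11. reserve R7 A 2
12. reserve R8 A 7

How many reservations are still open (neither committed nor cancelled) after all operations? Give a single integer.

Step 1: reserve R1 D 7 -> on_hand[A=31 B=42 C=43 D=49 E=50] avail[A=31 B=42 C=43 D=42 E=50] open={R1}
Step 2: reserve R2 D 8 -> on_hand[A=31 B=42 C=43 D=49 E=50] avail[A=31 B=42 C=43 D=34 E=50] open={R1,R2}
Step 3: commit R2 -> on_hand[A=31 B=42 C=43 D=41 E=50] avail[A=31 B=42 C=43 D=34 E=50] open={R1}
Step 4: reserve R3 A 1 -> on_hand[A=31 B=42 C=43 D=41 E=50] avail[A=30 B=42 C=43 D=34 E=50] open={R1,R3}
Step 5: cancel R3 -> on_hand[A=31 B=42 C=43 D=41 E=50] avail[A=31 B=42 C=43 D=34 E=50] open={R1}
Step 6: reserve R4 D 2 -> on_hand[A=31 B=42 C=43 D=41 E=50] avail[A=31 B=42 C=43 D=32 E=50] open={R1,R4}
Step 7: reserve R5 A 4 -> on_hand[A=31 B=42 C=43 D=41 E=50] avail[A=27 B=42 C=43 D=32 E=50] open={R1,R4,R5}
Step 8: reserve R6 D 6 -> on_hand[A=31 B=42 C=43 D=41 E=50] avail[A=27 B=42 C=43 D=26 E=50] open={R1,R4,R5,R6}
Step 9: commit R1 -> on_hand[A=31 B=42 C=43 D=34 E=50] avail[A=27 B=42 C=43 D=26 E=50] open={R4,R5,R6}
Step 10: cancel R5 -> on_hand[A=31 B=42 C=43 D=34 E=50] avail[A=31 B=42 C=43 D=26 E=50] open={R4,R6}
Step 11: reserve R7 A 2 -> on_hand[A=31 B=42 C=43 D=34 E=50] avail[A=29 B=42 C=43 D=26 E=50] open={R4,R6,R7}
Step 12: reserve R8 A 7 -> on_hand[A=31 B=42 C=43 D=34 E=50] avail[A=22 B=42 C=43 D=26 E=50] open={R4,R6,R7,R8}
Open reservations: ['R4', 'R6', 'R7', 'R8'] -> 4

Answer: 4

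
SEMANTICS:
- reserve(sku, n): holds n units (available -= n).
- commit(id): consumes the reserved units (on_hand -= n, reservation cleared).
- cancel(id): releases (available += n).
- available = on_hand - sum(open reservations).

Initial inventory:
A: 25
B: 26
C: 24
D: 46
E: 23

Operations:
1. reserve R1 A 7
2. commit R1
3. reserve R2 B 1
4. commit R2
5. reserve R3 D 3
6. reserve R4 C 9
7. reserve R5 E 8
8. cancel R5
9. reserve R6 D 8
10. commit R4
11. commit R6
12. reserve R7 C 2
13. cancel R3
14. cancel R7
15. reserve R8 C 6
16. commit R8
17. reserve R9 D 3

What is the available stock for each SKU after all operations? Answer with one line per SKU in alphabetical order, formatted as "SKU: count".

Step 1: reserve R1 A 7 -> on_hand[A=25 B=26 C=24 D=46 E=23] avail[A=18 B=26 C=24 D=46 E=23] open={R1}
Step 2: commit R1 -> on_hand[A=18 B=26 C=24 D=46 E=23] avail[A=18 B=26 C=24 D=46 E=23] open={}
Step 3: reserve R2 B 1 -> on_hand[A=18 B=26 C=24 D=46 E=23] avail[A=18 B=25 C=24 D=46 E=23] open={R2}
Step 4: commit R2 -> on_hand[A=18 B=25 C=24 D=46 E=23] avail[A=18 B=25 C=24 D=46 E=23] open={}
Step 5: reserve R3 D 3 -> on_hand[A=18 B=25 C=24 D=46 E=23] avail[A=18 B=25 C=24 D=43 E=23] open={R3}
Step 6: reserve R4 C 9 -> on_hand[A=18 B=25 C=24 D=46 E=23] avail[A=18 B=25 C=15 D=43 E=23] open={R3,R4}
Step 7: reserve R5 E 8 -> on_hand[A=18 B=25 C=24 D=46 E=23] avail[A=18 B=25 C=15 D=43 E=15] open={R3,R4,R5}
Step 8: cancel R5 -> on_hand[A=18 B=25 C=24 D=46 E=23] avail[A=18 B=25 C=15 D=43 E=23] open={R3,R4}
Step 9: reserve R6 D 8 -> on_hand[A=18 B=25 C=24 D=46 E=23] avail[A=18 B=25 C=15 D=35 E=23] open={R3,R4,R6}
Step 10: commit R4 -> on_hand[A=18 B=25 C=15 D=46 E=23] avail[A=18 B=25 C=15 D=35 E=23] open={R3,R6}
Step 11: commit R6 -> on_hand[A=18 B=25 C=15 D=38 E=23] avail[A=18 B=25 C=15 D=35 E=23] open={R3}
Step 12: reserve R7 C 2 -> on_hand[A=18 B=25 C=15 D=38 E=23] avail[A=18 B=25 C=13 D=35 E=23] open={R3,R7}
Step 13: cancel R3 -> on_hand[A=18 B=25 C=15 D=38 E=23] avail[A=18 B=25 C=13 D=38 E=23] open={R7}
Step 14: cancel R7 -> on_hand[A=18 B=25 C=15 D=38 E=23] avail[A=18 B=25 C=15 D=38 E=23] open={}
Step 15: reserve R8 C 6 -> on_hand[A=18 B=25 C=15 D=38 E=23] avail[A=18 B=25 C=9 D=38 E=23] open={R8}
Step 16: commit R8 -> on_hand[A=18 B=25 C=9 D=38 E=23] avail[A=18 B=25 C=9 D=38 E=23] open={}
Step 17: reserve R9 D 3 -> on_hand[A=18 B=25 C=9 D=38 E=23] avail[A=18 B=25 C=9 D=35 E=23] open={R9}

Answer: A: 18
B: 25
C: 9
D: 35
E: 23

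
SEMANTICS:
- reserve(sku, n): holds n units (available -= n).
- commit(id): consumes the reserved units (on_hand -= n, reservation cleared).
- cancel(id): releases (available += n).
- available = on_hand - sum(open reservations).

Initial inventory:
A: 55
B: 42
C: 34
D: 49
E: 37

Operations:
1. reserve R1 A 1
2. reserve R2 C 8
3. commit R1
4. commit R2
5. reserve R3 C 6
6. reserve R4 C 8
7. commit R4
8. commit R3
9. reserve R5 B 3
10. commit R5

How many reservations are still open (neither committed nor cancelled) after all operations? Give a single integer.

Answer: 0

Derivation:
Step 1: reserve R1 A 1 -> on_hand[A=55 B=42 C=34 D=49 E=37] avail[A=54 B=42 C=34 D=49 E=37] open={R1}
Step 2: reserve R2 C 8 -> on_hand[A=55 B=42 C=34 D=49 E=37] avail[A=54 B=42 C=26 D=49 E=37] open={R1,R2}
Step 3: commit R1 -> on_hand[A=54 B=42 C=34 D=49 E=37] avail[A=54 B=42 C=26 D=49 E=37] open={R2}
Step 4: commit R2 -> on_hand[A=54 B=42 C=26 D=49 E=37] avail[A=54 B=42 C=26 D=49 E=37] open={}
Step 5: reserve R3 C 6 -> on_hand[A=54 B=42 C=26 D=49 E=37] avail[A=54 B=42 C=20 D=49 E=37] open={R3}
Step 6: reserve R4 C 8 -> on_hand[A=54 B=42 C=26 D=49 E=37] avail[A=54 B=42 C=12 D=49 E=37] open={R3,R4}
Step 7: commit R4 -> on_hand[A=54 B=42 C=18 D=49 E=37] avail[A=54 B=42 C=12 D=49 E=37] open={R3}
Step 8: commit R3 -> on_hand[A=54 B=42 C=12 D=49 E=37] avail[A=54 B=42 C=12 D=49 E=37] open={}
Step 9: reserve R5 B 3 -> on_hand[A=54 B=42 C=12 D=49 E=37] avail[A=54 B=39 C=12 D=49 E=37] open={R5}
Step 10: commit R5 -> on_hand[A=54 B=39 C=12 D=49 E=37] avail[A=54 B=39 C=12 D=49 E=37] open={}
Open reservations: [] -> 0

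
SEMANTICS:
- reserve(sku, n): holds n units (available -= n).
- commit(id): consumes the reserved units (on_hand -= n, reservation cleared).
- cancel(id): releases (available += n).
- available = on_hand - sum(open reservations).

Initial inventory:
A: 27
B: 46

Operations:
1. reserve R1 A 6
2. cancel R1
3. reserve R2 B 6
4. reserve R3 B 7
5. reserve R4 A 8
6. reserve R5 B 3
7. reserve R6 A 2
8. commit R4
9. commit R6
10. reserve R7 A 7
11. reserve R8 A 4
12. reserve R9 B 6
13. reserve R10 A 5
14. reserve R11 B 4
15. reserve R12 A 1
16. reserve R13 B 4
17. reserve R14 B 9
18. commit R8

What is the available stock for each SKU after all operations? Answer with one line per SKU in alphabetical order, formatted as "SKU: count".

Answer: A: 0
B: 7

Derivation:
Step 1: reserve R1 A 6 -> on_hand[A=27 B=46] avail[A=21 B=46] open={R1}
Step 2: cancel R1 -> on_hand[A=27 B=46] avail[A=27 B=46] open={}
Step 3: reserve R2 B 6 -> on_hand[A=27 B=46] avail[A=27 B=40] open={R2}
Step 4: reserve R3 B 7 -> on_hand[A=27 B=46] avail[A=27 B=33] open={R2,R3}
Step 5: reserve R4 A 8 -> on_hand[A=27 B=46] avail[A=19 B=33] open={R2,R3,R4}
Step 6: reserve R5 B 3 -> on_hand[A=27 B=46] avail[A=19 B=30] open={R2,R3,R4,R5}
Step 7: reserve R6 A 2 -> on_hand[A=27 B=46] avail[A=17 B=30] open={R2,R3,R4,R5,R6}
Step 8: commit R4 -> on_hand[A=19 B=46] avail[A=17 B=30] open={R2,R3,R5,R6}
Step 9: commit R6 -> on_hand[A=17 B=46] avail[A=17 B=30] open={R2,R3,R5}
Step 10: reserve R7 A 7 -> on_hand[A=17 B=46] avail[A=10 B=30] open={R2,R3,R5,R7}
Step 11: reserve R8 A 4 -> on_hand[A=17 B=46] avail[A=6 B=30] open={R2,R3,R5,R7,R8}
Step 12: reserve R9 B 6 -> on_hand[A=17 B=46] avail[A=6 B=24] open={R2,R3,R5,R7,R8,R9}
Step 13: reserve R10 A 5 -> on_hand[A=17 B=46] avail[A=1 B=24] open={R10,R2,R3,R5,R7,R8,R9}
Step 14: reserve R11 B 4 -> on_hand[A=17 B=46] avail[A=1 B=20] open={R10,R11,R2,R3,R5,R7,R8,R9}
Step 15: reserve R12 A 1 -> on_hand[A=17 B=46] avail[A=0 B=20] open={R10,R11,R12,R2,R3,R5,R7,R8,R9}
Step 16: reserve R13 B 4 -> on_hand[A=17 B=46] avail[A=0 B=16] open={R10,R11,R12,R13,R2,R3,R5,R7,R8,R9}
Step 17: reserve R14 B 9 -> on_hand[A=17 B=46] avail[A=0 B=7] open={R10,R11,R12,R13,R14,R2,R3,R5,R7,R8,R9}
Step 18: commit R8 -> on_hand[A=13 B=46] avail[A=0 B=7] open={R10,R11,R12,R13,R14,R2,R3,R5,R7,R9}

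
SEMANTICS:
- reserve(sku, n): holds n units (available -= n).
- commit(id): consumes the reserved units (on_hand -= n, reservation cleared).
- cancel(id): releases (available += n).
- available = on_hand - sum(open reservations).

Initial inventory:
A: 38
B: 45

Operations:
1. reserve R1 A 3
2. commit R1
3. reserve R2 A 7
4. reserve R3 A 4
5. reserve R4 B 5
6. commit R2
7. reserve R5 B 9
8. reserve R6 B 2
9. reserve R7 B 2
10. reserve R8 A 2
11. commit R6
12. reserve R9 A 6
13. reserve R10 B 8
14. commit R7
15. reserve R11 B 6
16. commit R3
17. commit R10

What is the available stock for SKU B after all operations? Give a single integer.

Step 1: reserve R1 A 3 -> on_hand[A=38 B=45] avail[A=35 B=45] open={R1}
Step 2: commit R1 -> on_hand[A=35 B=45] avail[A=35 B=45] open={}
Step 3: reserve R2 A 7 -> on_hand[A=35 B=45] avail[A=28 B=45] open={R2}
Step 4: reserve R3 A 4 -> on_hand[A=35 B=45] avail[A=24 B=45] open={R2,R3}
Step 5: reserve R4 B 5 -> on_hand[A=35 B=45] avail[A=24 B=40] open={R2,R3,R4}
Step 6: commit R2 -> on_hand[A=28 B=45] avail[A=24 B=40] open={R3,R4}
Step 7: reserve R5 B 9 -> on_hand[A=28 B=45] avail[A=24 B=31] open={R3,R4,R5}
Step 8: reserve R6 B 2 -> on_hand[A=28 B=45] avail[A=24 B=29] open={R3,R4,R5,R6}
Step 9: reserve R7 B 2 -> on_hand[A=28 B=45] avail[A=24 B=27] open={R3,R4,R5,R6,R7}
Step 10: reserve R8 A 2 -> on_hand[A=28 B=45] avail[A=22 B=27] open={R3,R4,R5,R6,R7,R8}
Step 11: commit R6 -> on_hand[A=28 B=43] avail[A=22 B=27] open={R3,R4,R5,R7,R8}
Step 12: reserve R9 A 6 -> on_hand[A=28 B=43] avail[A=16 B=27] open={R3,R4,R5,R7,R8,R9}
Step 13: reserve R10 B 8 -> on_hand[A=28 B=43] avail[A=16 B=19] open={R10,R3,R4,R5,R7,R8,R9}
Step 14: commit R7 -> on_hand[A=28 B=41] avail[A=16 B=19] open={R10,R3,R4,R5,R8,R9}
Step 15: reserve R11 B 6 -> on_hand[A=28 B=41] avail[A=16 B=13] open={R10,R11,R3,R4,R5,R8,R9}
Step 16: commit R3 -> on_hand[A=24 B=41] avail[A=16 B=13] open={R10,R11,R4,R5,R8,R9}
Step 17: commit R10 -> on_hand[A=24 B=33] avail[A=16 B=13] open={R11,R4,R5,R8,R9}
Final available[B] = 13

Answer: 13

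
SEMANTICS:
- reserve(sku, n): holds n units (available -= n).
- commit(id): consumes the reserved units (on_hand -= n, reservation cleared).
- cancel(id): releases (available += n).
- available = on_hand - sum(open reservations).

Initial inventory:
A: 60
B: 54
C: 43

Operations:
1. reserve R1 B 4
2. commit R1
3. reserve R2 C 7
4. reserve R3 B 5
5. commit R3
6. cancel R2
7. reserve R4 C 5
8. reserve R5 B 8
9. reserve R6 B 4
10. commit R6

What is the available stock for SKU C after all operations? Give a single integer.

Answer: 38

Derivation:
Step 1: reserve R1 B 4 -> on_hand[A=60 B=54 C=43] avail[A=60 B=50 C=43] open={R1}
Step 2: commit R1 -> on_hand[A=60 B=50 C=43] avail[A=60 B=50 C=43] open={}
Step 3: reserve R2 C 7 -> on_hand[A=60 B=50 C=43] avail[A=60 B=50 C=36] open={R2}
Step 4: reserve R3 B 5 -> on_hand[A=60 B=50 C=43] avail[A=60 B=45 C=36] open={R2,R3}
Step 5: commit R3 -> on_hand[A=60 B=45 C=43] avail[A=60 B=45 C=36] open={R2}
Step 6: cancel R2 -> on_hand[A=60 B=45 C=43] avail[A=60 B=45 C=43] open={}
Step 7: reserve R4 C 5 -> on_hand[A=60 B=45 C=43] avail[A=60 B=45 C=38] open={R4}
Step 8: reserve R5 B 8 -> on_hand[A=60 B=45 C=43] avail[A=60 B=37 C=38] open={R4,R5}
Step 9: reserve R6 B 4 -> on_hand[A=60 B=45 C=43] avail[A=60 B=33 C=38] open={R4,R5,R6}
Step 10: commit R6 -> on_hand[A=60 B=41 C=43] avail[A=60 B=33 C=38] open={R4,R5}
Final available[C] = 38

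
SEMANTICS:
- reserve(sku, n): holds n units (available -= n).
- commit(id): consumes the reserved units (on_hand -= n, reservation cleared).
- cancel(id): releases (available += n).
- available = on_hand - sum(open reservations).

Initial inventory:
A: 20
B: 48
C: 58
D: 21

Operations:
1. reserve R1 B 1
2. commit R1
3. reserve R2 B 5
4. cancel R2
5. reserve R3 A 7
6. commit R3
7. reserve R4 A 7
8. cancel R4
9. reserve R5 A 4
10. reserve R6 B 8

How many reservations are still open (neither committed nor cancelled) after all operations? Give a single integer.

Step 1: reserve R1 B 1 -> on_hand[A=20 B=48 C=58 D=21] avail[A=20 B=47 C=58 D=21] open={R1}
Step 2: commit R1 -> on_hand[A=20 B=47 C=58 D=21] avail[A=20 B=47 C=58 D=21] open={}
Step 3: reserve R2 B 5 -> on_hand[A=20 B=47 C=58 D=21] avail[A=20 B=42 C=58 D=21] open={R2}
Step 4: cancel R2 -> on_hand[A=20 B=47 C=58 D=21] avail[A=20 B=47 C=58 D=21] open={}
Step 5: reserve R3 A 7 -> on_hand[A=20 B=47 C=58 D=21] avail[A=13 B=47 C=58 D=21] open={R3}
Step 6: commit R3 -> on_hand[A=13 B=47 C=58 D=21] avail[A=13 B=47 C=58 D=21] open={}
Step 7: reserve R4 A 7 -> on_hand[A=13 B=47 C=58 D=21] avail[A=6 B=47 C=58 D=21] open={R4}
Step 8: cancel R4 -> on_hand[A=13 B=47 C=58 D=21] avail[A=13 B=47 C=58 D=21] open={}
Step 9: reserve R5 A 4 -> on_hand[A=13 B=47 C=58 D=21] avail[A=9 B=47 C=58 D=21] open={R5}
Step 10: reserve R6 B 8 -> on_hand[A=13 B=47 C=58 D=21] avail[A=9 B=39 C=58 D=21] open={R5,R6}
Open reservations: ['R5', 'R6'] -> 2

Answer: 2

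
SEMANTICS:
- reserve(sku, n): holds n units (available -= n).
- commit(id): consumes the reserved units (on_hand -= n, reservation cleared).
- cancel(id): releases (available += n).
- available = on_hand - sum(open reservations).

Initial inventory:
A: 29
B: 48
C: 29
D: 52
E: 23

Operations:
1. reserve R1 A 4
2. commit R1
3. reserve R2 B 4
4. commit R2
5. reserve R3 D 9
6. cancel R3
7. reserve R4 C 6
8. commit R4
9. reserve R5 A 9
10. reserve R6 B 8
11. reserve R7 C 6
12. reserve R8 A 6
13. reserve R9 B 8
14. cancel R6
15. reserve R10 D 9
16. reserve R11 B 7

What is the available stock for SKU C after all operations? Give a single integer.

Step 1: reserve R1 A 4 -> on_hand[A=29 B=48 C=29 D=52 E=23] avail[A=25 B=48 C=29 D=52 E=23] open={R1}
Step 2: commit R1 -> on_hand[A=25 B=48 C=29 D=52 E=23] avail[A=25 B=48 C=29 D=52 E=23] open={}
Step 3: reserve R2 B 4 -> on_hand[A=25 B=48 C=29 D=52 E=23] avail[A=25 B=44 C=29 D=52 E=23] open={R2}
Step 4: commit R2 -> on_hand[A=25 B=44 C=29 D=52 E=23] avail[A=25 B=44 C=29 D=52 E=23] open={}
Step 5: reserve R3 D 9 -> on_hand[A=25 B=44 C=29 D=52 E=23] avail[A=25 B=44 C=29 D=43 E=23] open={R3}
Step 6: cancel R3 -> on_hand[A=25 B=44 C=29 D=52 E=23] avail[A=25 B=44 C=29 D=52 E=23] open={}
Step 7: reserve R4 C 6 -> on_hand[A=25 B=44 C=29 D=52 E=23] avail[A=25 B=44 C=23 D=52 E=23] open={R4}
Step 8: commit R4 -> on_hand[A=25 B=44 C=23 D=52 E=23] avail[A=25 B=44 C=23 D=52 E=23] open={}
Step 9: reserve R5 A 9 -> on_hand[A=25 B=44 C=23 D=52 E=23] avail[A=16 B=44 C=23 D=52 E=23] open={R5}
Step 10: reserve R6 B 8 -> on_hand[A=25 B=44 C=23 D=52 E=23] avail[A=16 B=36 C=23 D=52 E=23] open={R5,R6}
Step 11: reserve R7 C 6 -> on_hand[A=25 B=44 C=23 D=52 E=23] avail[A=16 B=36 C=17 D=52 E=23] open={R5,R6,R7}
Step 12: reserve R8 A 6 -> on_hand[A=25 B=44 C=23 D=52 E=23] avail[A=10 B=36 C=17 D=52 E=23] open={R5,R6,R7,R8}
Step 13: reserve R9 B 8 -> on_hand[A=25 B=44 C=23 D=52 E=23] avail[A=10 B=28 C=17 D=52 E=23] open={R5,R6,R7,R8,R9}
Step 14: cancel R6 -> on_hand[A=25 B=44 C=23 D=52 E=23] avail[A=10 B=36 C=17 D=52 E=23] open={R5,R7,R8,R9}
Step 15: reserve R10 D 9 -> on_hand[A=25 B=44 C=23 D=52 E=23] avail[A=10 B=36 C=17 D=43 E=23] open={R10,R5,R7,R8,R9}
Step 16: reserve R11 B 7 -> on_hand[A=25 B=44 C=23 D=52 E=23] avail[A=10 B=29 C=17 D=43 E=23] open={R10,R11,R5,R7,R8,R9}
Final available[C] = 17

Answer: 17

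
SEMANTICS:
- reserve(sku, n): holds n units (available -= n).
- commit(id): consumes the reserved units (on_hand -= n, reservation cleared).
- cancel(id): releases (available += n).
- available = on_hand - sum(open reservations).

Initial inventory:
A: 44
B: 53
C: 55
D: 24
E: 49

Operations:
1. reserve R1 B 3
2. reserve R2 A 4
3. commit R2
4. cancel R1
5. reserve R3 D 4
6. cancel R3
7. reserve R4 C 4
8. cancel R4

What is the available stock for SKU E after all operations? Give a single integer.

Answer: 49

Derivation:
Step 1: reserve R1 B 3 -> on_hand[A=44 B=53 C=55 D=24 E=49] avail[A=44 B=50 C=55 D=24 E=49] open={R1}
Step 2: reserve R2 A 4 -> on_hand[A=44 B=53 C=55 D=24 E=49] avail[A=40 B=50 C=55 D=24 E=49] open={R1,R2}
Step 3: commit R2 -> on_hand[A=40 B=53 C=55 D=24 E=49] avail[A=40 B=50 C=55 D=24 E=49] open={R1}
Step 4: cancel R1 -> on_hand[A=40 B=53 C=55 D=24 E=49] avail[A=40 B=53 C=55 D=24 E=49] open={}
Step 5: reserve R3 D 4 -> on_hand[A=40 B=53 C=55 D=24 E=49] avail[A=40 B=53 C=55 D=20 E=49] open={R3}
Step 6: cancel R3 -> on_hand[A=40 B=53 C=55 D=24 E=49] avail[A=40 B=53 C=55 D=24 E=49] open={}
Step 7: reserve R4 C 4 -> on_hand[A=40 B=53 C=55 D=24 E=49] avail[A=40 B=53 C=51 D=24 E=49] open={R4}
Step 8: cancel R4 -> on_hand[A=40 B=53 C=55 D=24 E=49] avail[A=40 B=53 C=55 D=24 E=49] open={}
Final available[E] = 49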